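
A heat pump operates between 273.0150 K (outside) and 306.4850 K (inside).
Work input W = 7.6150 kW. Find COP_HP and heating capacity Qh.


COP = 306.4850 / 33.4700 = 9.1570
Qh = 9.1570 * 7.6150 = 69.7306 kW

COP = 9.1570, Qh = 69.7306 kW


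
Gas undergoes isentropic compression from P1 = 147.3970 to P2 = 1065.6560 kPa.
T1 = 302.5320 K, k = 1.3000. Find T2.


(k-1)/k = 0.2308
(P2/P1)^exp = 1.5786
T2 = 302.5320 * 1.5786 = 477.5641 K

477.5641 K


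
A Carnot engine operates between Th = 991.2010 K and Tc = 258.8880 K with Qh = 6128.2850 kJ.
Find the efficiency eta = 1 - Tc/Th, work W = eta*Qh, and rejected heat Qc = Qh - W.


eta = 1 - 258.8880/991.2010 = 0.7388
W = 0.7388 * 6128.2850 = 4527.6617 kJ
Qc = 6128.2850 - 4527.6617 = 1600.6233 kJ

eta = 73.8814%, W = 4527.6617 kJ, Qc = 1600.6233 kJ


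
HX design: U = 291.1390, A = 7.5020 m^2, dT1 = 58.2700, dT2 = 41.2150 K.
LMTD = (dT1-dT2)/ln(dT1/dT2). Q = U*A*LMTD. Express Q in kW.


LMTD = 49.2513 K
Q = 291.1390 * 7.5020 * 49.2513 = 107571.0351 W = 107.5710 kW

107.5710 kW


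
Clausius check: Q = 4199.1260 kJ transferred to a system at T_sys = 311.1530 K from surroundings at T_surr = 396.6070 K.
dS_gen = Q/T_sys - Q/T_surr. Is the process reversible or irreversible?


dS_sys = 4199.1260/311.1530 = 13.4954 kJ/K
dS_surr = -4199.1260/396.6070 = -10.5876 kJ/K
dS_gen = 13.4954 - 10.5876 = 2.9077 kJ/K (irreversible)

dS_gen = 2.9077 kJ/K, irreversible


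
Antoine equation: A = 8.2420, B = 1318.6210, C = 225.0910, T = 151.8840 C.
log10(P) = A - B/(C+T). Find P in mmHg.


C+T = 376.9750
B/(C+T) = 3.4979
log10(P) = 8.2420 - 3.4979 = 4.7441
P = 10^4.7441 = 55475.2935 mmHg

55475.2935 mmHg


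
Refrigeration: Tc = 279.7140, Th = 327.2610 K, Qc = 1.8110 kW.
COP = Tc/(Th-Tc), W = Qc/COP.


COP = 279.7140 / 47.5470 = 5.8829
W = 1.8110 / 5.8829 = 0.3078 kW

COP = 5.8829, W = 0.3078 kW


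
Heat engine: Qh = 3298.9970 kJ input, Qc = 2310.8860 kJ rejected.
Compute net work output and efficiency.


W = 3298.9970 - 2310.8860 = 988.1110 kJ
eta = 988.1110 / 3298.9970 = 0.2995 = 29.9519%

W = 988.1110 kJ, eta = 29.9519%


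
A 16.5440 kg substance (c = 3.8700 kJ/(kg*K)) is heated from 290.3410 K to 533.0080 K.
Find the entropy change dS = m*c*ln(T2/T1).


T2/T1 = 1.8358
ln(T2/T1) = 0.6075
dS = 16.5440 * 3.8700 * 0.6075 = 38.8941 kJ/K

38.8941 kJ/K


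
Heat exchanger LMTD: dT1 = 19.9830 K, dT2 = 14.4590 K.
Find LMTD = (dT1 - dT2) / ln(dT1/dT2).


dT1/dT2 = 1.3820
ln(dT1/dT2) = 0.3236
LMTD = 5.5240 / 0.3236 = 17.0723 K

17.0723 K


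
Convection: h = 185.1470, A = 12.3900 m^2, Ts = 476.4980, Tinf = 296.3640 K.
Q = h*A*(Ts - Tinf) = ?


dT = 180.1340 K
Q = 185.1470 * 12.3900 * 180.1340 = 413222.2316 W

413222.2316 W


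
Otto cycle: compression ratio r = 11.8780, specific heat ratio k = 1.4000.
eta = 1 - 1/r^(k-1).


r^(k-1) = 2.6909
eta = 1 - 1/2.6909 = 0.6284 = 62.8377%

62.8377%


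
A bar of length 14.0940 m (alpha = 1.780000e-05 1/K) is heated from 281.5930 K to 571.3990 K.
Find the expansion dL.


dT = 289.8060 K
dL = 1.780000e-05 * 14.0940 * 289.8060 = 0.072705 m
L_final = 14.166705 m

dL = 0.072705 m


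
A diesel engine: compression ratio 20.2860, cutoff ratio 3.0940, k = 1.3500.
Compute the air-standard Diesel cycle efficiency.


r^(k-1) = 2.8676
rc^k = 4.5941
eta = 0.5566 = 55.6633%

55.6633%


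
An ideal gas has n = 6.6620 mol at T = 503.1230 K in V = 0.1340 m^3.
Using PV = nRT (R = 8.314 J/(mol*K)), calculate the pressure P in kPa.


P = nRT/V = 6.6620 * 8.314 * 503.1230 / 0.1340
= 27866.9103 / 0.1340 = 207962.0173 Pa = 207.9620 kPa

207.9620 kPa


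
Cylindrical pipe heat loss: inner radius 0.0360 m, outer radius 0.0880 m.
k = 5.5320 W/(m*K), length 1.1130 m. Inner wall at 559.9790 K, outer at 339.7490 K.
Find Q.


dT = 220.2300 K
ln(ro/ri) = 0.8938
Q = 2*pi*5.5320*1.1130*220.2300 / 0.8938 = 9532.0135 W

9532.0135 W


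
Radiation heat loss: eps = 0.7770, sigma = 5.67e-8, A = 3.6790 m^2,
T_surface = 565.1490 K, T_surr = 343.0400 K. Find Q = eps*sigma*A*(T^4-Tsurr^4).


T^4 = 1.0201e+11
Tsurr^4 = 1.3848e+10
Q = 0.7770 * 5.67e-8 * 3.6790 * 8.8164e+10 = 14289.8310 W

14289.8310 W


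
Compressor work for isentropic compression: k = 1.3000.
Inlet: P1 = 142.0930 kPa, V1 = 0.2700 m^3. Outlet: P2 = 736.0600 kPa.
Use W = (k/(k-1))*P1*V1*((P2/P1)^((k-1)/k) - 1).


(k-1)/k = 0.2308
(P2/P1)^exp = 1.4617
W = 4.3333 * 142.0930 * 0.2700 * (1.4617 - 1) = 76.7512 kJ

76.7512 kJ


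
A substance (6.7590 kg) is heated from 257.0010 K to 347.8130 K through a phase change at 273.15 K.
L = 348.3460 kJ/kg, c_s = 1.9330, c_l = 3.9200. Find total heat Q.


Q1 (sensible, solid) = 6.7590 * 1.9330 * 16.1490 = 210.9891 kJ
Q2 (latent) = 6.7590 * 348.3460 = 2354.4706 kJ
Q3 (sensible, liquid) = 6.7590 * 3.9200 * 74.6630 = 1978.2171 kJ
Q_total = 4543.6768 kJ

4543.6768 kJ


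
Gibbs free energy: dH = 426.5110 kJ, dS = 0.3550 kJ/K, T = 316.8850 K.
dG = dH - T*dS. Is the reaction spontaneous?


T*dS = 316.8850 * 0.3550 = 112.4942 kJ
dG = 426.5110 - 112.4942 = 314.0168 kJ (non-spontaneous)

dG = 314.0168 kJ, non-spontaneous


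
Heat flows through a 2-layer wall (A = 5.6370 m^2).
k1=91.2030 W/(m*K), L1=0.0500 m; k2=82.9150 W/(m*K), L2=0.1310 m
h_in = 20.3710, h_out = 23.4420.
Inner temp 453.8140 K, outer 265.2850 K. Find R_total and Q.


R_conv_in = 1/(20.3710*5.6370) = 0.0087
R_1 = 0.0500/(91.2030*5.6370) = 9.7255e-05
R_2 = 0.1310/(82.9150*5.6370) = 0.0003
R_conv_out = 1/(23.4420*5.6370) = 0.0076
R_total = 0.0167 K/W
Q = 188.5290 / 0.0167 = 11320.6535 W

R_total = 0.0167 K/W, Q = 11320.6535 W


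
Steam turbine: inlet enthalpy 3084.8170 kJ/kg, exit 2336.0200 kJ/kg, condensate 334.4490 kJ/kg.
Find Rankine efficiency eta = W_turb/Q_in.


W = 748.7970 kJ/kg
Q_in = 2750.3680 kJ/kg
eta = 0.2723 = 27.2253%

eta = 27.2253%


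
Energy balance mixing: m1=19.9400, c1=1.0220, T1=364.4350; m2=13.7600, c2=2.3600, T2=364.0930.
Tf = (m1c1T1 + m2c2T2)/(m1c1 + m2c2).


num = 19250.1147
den = 52.8523
Tf = 364.2249 K

364.2249 K


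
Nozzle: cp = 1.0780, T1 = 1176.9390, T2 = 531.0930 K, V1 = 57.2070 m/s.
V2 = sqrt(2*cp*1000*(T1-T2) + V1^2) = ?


dT = 645.8460 K
2*cp*1000*dT = 1392443.9760
V1^2 = 3272.6408
V2 = sqrt(1395716.6168) = 1181.4045 m/s

1181.4045 m/s


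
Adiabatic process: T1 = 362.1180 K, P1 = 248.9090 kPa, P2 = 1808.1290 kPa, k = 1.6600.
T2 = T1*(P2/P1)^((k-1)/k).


(k-1)/k = 0.3976
(P2/P1)^exp = 2.1999
T2 = 362.1180 * 2.1999 = 796.6187 K

796.6187 K


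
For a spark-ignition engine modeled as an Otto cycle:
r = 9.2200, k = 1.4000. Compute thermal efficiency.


r^(k-1) = 2.4316
eta = 1 - 1/2.4316 = 0.5887 = 58.8748%

58.8748%


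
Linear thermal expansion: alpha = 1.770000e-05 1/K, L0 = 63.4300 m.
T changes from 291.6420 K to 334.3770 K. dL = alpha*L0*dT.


dT = 42.7350 K
dL = 1.770000e-05 * 63.4300 * 42.7350 = 0.047979 m
L_final = 63.477979 m

dL = 0.047979 m


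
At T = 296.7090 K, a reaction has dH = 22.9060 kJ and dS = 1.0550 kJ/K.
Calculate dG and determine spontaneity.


T*dS = 296.7090 * 1.0550 = 313.0280 kJ
dG = 22.9060 - 313.0280 = -290.1220 kJ (spontaneous)

dG = -290.1220 kJ, spontaneous


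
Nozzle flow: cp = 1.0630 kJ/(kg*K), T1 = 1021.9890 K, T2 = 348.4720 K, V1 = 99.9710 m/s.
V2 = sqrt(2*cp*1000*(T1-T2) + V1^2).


dT = 673.5170 K
2*cp*1000*dT = 1431897.1420
V1^2 = 9994.2008
V2 = sqrt(1441891.3428) = 1200.7878 m/s

1200.7878 m/s


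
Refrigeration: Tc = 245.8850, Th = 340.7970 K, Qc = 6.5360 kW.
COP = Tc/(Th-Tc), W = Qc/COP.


COP = 245.8850 / 94.9120 = 2.5907
W = 6.5360 / 2.5907 = 2.5229 kW

COP = 2.5907, W = 2.5229 kW


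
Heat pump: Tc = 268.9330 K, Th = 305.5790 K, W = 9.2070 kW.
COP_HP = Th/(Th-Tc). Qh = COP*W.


COP = 305.5790 / 36.6460 = 8.3387
Qh = 8.3387 * 9.2070 = 76.7742 kW

COP = 8.3387, Qh = 76.7742 kW


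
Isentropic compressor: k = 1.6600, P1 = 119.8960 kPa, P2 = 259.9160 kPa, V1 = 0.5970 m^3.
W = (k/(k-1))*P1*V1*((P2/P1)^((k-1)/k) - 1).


(k-1)/k = 0.3976
(P2/P1)^exp = 1.3602
W = 2.5152 * 119.8960 * 0.5970 * (1.3602 - 1) = 64.8459 kJ

64.8459 kJ


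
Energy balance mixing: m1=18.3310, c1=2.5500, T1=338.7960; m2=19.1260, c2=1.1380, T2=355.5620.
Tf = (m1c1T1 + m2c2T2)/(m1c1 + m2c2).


num = 23575.6421
den = 68.5094
Tf = 344.1225 K

344.1225 K


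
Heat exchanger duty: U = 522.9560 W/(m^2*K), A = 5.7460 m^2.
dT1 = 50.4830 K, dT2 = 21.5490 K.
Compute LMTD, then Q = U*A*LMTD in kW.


LMTD = 33.9877 K
Q = 522.9560 * 5.7460 * 33.9877 = 102129.9043 W = 102.1299 kW

102.1299 kW


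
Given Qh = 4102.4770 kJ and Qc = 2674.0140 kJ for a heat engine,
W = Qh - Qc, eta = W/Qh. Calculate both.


W = 4102.4770 - 2674.0140 = 1428.4630 kJ
eta = 1428.4630 / 4102.4770 = 0.3482 = 34.8195%

W = 1428.4630 kJ, eta = 34.8195%


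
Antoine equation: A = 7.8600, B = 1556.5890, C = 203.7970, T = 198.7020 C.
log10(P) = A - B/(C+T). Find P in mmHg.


C+T = 402.4990
B/(C+T) = 3.8673
log10(P) = 7.8600 - 3.8673 = 3.9927
P = 10^3.9927 = 9833.0564 mmHg

9833.0564 mmHg


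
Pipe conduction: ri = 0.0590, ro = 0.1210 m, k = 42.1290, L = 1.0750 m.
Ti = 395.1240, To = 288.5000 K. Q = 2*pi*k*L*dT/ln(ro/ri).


dT = 106.6240 K
ln(ro/ri) = 0.7183
Q = 2*pi*42.1290*1.0750*106.6240 / 0.7183 = 42242.2404 W

42242.2404 W


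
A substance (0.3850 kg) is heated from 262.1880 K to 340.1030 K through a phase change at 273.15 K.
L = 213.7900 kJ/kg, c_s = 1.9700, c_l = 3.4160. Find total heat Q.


Q1 (sensible, solid) = 0.3850 * 1.9700 * 10.9620 = 8.3141 kJ
Q2 (latent) = 0.3850 * 213.7900 = 82.3092 kJ
Q3 (sensible, liquid) = 0.3850 * 3.4160 * 66.9530 = 88.0539 kJ
Q_total = 178.6772 kJ

178.6772 kJ


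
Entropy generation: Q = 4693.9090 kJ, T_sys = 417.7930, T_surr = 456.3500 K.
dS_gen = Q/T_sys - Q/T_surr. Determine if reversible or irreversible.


dS_sys = 4693.9090/417.7930 = 11.2350 kJ/K
dS_surr = -4693.9090/456.3500 = -10.2858 kJ/K
dS_gen = 11.2350 - 10.2858 = 0.9492 kJ/K (irreversible)

dS_gen = 0.9492 kJ/K, irreversible


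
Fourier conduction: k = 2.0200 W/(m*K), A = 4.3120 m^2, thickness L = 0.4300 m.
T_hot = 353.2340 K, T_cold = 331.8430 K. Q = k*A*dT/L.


dT = 21.3910 K
Q = 2.0200 * 4.3120 * 21.3910 / 0.4300 = 433.3041 W

433.3041 W


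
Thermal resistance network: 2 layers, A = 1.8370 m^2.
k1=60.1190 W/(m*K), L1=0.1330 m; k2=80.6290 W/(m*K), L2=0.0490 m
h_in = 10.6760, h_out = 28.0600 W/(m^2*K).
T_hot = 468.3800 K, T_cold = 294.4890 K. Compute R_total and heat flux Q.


R_conv_in = 1/(10.6760*1.8370) = 0.0510
R_1 = 0.1330/(60.1190*1.8370) = 0.0012
R_2 = 0.0490/(80.6290*1.8370) = 0.0003
R_conv_out = 1/(28.0600*1.8370) = 0.0194
R_total = 0.0719 K/W
Q = 173.8910 / 0.0719 = 2417.6760 W

R_total = 0.0719 K/W, Q = 2417.6760 W


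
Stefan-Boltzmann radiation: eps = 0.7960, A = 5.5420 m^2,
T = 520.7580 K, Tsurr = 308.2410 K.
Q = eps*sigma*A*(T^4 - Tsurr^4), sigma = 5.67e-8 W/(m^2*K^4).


T^4 = 7.3543e+10
Tsurr^4 = 9.0274e+09
Q = 0.7960 * 5.67e-8 * 5.5420 * 6.4516e+10 = 16137.2803 W

16137.2803 W


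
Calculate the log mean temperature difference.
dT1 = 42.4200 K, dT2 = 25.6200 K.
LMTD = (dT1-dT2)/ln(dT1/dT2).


dT1/dT2 = 1.6557
ln(dT1/dT2) = 0.5042
LMTD = 16.8000 / 0.5042 = 33.3170 K

33.3170 K


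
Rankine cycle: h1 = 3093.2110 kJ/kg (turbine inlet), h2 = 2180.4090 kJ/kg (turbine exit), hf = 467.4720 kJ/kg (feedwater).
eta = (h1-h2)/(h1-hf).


W = 912.8020 kJ/kg
Q_in = 2625.7390 kJ/kg
eta = 0.3476 = 34.7636%

eta = 34.7636%


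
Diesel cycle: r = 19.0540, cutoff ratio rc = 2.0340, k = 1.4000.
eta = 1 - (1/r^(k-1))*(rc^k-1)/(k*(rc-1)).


r^(k-1) = 3.2508
rc^k = 2.7020
eta = 0.6383 = 63.8319%

63.8319%


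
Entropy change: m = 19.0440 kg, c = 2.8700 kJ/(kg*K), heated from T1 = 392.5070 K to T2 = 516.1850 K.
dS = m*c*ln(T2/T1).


T2/T1 = 1.3151
ln(T2/T1) = 0.2739
dS = 19.0440 * 2.8700 * 0.2739 = 14.9709 kJ/K

14.9709 kJ/K


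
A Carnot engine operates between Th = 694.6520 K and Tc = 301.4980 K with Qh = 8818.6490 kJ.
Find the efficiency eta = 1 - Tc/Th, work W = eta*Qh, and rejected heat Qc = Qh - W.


eta = 1 - 301.4980/694.6520 = 0.5660
W = 0.5660 * 8818.6490 = 4991.1137 kJ
Qc = 8818.6490 - 4991.1137 = 3827.5353 kJ

eta = 56.5973%, W = 4991.1137 kJ, Qc = 3827.5353 kJ


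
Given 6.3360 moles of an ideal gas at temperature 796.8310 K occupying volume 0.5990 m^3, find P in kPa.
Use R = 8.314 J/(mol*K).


P = nRT/V = 6.3360 * 8.314 * 796.8310 / 0.5990
= 41975.0682 / 0.5990 = 70075.2390 Pa = 70.0752 kPa

70.0752 kPa


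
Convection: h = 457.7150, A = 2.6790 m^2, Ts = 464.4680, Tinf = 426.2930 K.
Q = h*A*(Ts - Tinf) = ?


dT = 38.1750 K
Q = 457.7150 * 2.6790 * 38.1750 = 46810.8907 W

46810.8907 W


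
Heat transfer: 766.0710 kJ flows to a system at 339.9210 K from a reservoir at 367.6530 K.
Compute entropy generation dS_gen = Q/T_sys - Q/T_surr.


dS_sys = 766.0710/339.9210 = 2.2537 kJ/K
dS_surr = -766.0710/367.6530 = -2.0837 kJ/K
dS_gen = 2.2537 - 2.0837 = 0.1700 kJ/K (irreversible)

dS_gen = 0.1700 kJ/K, irreversible


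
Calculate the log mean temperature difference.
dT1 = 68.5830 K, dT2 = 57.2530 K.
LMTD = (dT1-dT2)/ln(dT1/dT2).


dT1/dT2 = 1.1979
ln(dT1/dT2) = 0.1806
LMTD = 11.3300 / 0.1806 = 62.7476 K

62.7476 K


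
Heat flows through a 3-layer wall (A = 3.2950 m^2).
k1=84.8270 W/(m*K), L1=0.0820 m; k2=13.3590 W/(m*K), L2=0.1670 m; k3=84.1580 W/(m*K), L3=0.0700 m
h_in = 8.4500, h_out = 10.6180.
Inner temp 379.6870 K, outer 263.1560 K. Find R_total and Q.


R_conv_in = 1/(8.4500*3.2950) = 0.0359
R_1 = 0.0820/(84.8270*3.2950) = 0.0003
R_2 = 0.1670/(13.3590*3.2950) = 0.0038
R_3 = 0.0700/(84.1580*3.2950) = 0.0003
R_conv_out = 1/(10.6180*3.2950) = 0.0286
R_total = 0.0688 K/W
Q = 116.5310 / 0.0688 = 1692.8216 W

R_total = 0.0688 K/W, Q = 1692.8216 W


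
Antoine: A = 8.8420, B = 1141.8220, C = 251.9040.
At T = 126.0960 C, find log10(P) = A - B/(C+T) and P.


C+T = 378.0000
B/(C+T) = 3.0207
log10(P) = 8.8420 - 3.0207 = 5.8213
P = 10^5.8213 = 662684.6001 mmHg

662684.6001 mmHg


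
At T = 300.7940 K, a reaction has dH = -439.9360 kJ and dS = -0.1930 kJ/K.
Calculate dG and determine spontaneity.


T*dS = 300.7940 * -0.1930 = -58.0532 kJ
dG = -439.9360 + 58.0532 = -381.8828 kJ (spontaneous)

dG = -381.8828 kJ, spontaneous


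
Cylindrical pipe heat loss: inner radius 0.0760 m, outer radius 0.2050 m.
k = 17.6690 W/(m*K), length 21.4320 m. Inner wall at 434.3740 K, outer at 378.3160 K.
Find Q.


dT = 56.0580 K
ln(ro/ri) = 0.9923
Q = 2*pi*17.6690*21.4320*56.0580 / 0.9923 = 134418.6013 W

134418.6013 W


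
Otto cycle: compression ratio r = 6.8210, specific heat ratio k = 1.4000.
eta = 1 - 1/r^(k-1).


r^(k-1) = 2.1555
eta = 1 - 1/2.1555 = 0.5361 = 53.6061%

53.6061%


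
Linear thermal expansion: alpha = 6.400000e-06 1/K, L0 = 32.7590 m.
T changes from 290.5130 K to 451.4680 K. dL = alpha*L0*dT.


dT = 160.9550 K
dL = 6.400000e-06 * 32.7590 * 160.9550 = 0.033745 m
L_final = 32.792745 m

dL = 0.033745 m


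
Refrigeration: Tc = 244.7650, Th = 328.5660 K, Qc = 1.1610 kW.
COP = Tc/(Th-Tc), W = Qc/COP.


COP = 244.7650 / 83.8010 = 2.9208
W = 1.1610 / 2.9208 = 0.3975 kW

COP = 2.9208, W = 0.3975 kW


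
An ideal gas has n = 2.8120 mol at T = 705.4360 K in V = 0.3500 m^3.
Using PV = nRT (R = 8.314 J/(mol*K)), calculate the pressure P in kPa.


P = nRT/V = 2.8120 * 8.314 * 705.4360 / 0.3500
= 16492.3657 / 0.3500 = 47121.0448 Pa = 47.1210 kPa

47.1210 kPa


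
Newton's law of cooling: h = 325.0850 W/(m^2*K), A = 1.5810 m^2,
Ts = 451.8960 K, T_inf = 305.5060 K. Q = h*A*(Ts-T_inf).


dT = 146.3900 K
Q = 325.0850 * 1.5810 * 146.3900 = 75238.5144 W

75238.5144 W


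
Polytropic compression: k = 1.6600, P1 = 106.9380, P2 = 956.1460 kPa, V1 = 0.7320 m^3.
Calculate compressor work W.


(k-1)/k = 0.3976
(P2/P1)^exp = 2.3893
W = 2.5152 * 106.9380 * 0.7320 * (2.3893 - 1) = 273.5221 kJ

273.5221 kJ


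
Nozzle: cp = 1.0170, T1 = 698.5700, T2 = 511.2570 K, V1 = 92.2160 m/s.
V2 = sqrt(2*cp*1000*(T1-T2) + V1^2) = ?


dT = 187.3130 K
2*cp*1000*dT = 380994.6420
V1^2 = 8503.7907
V2 = sqrt(389498.4327) = 624.0981 m/s

624.0981 m/s


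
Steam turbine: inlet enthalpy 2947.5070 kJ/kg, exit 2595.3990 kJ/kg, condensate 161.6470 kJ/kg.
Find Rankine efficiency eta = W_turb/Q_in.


W = 352.1080 kJ/kg
Q_in = 2785.8600 kJ/kg
eta = 0.1264 = 12.6391%

eta = 12.6391%


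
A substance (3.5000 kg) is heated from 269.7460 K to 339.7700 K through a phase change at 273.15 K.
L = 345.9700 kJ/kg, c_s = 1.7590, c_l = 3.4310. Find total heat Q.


Q1 (sensible, solid) = 3.5000 * 1.7590 * 3.4040 = 20.9567 kJ
Q2 (latent) = 3.5000 * 345.9700 = 1210.8950 kJ
Q3 (sensible, liquid) = 3.5000 * 3.4310 * 66.6200 = 800.0063 kJ
Q_total = 2031.8580 kJ

2031.8580 kJ


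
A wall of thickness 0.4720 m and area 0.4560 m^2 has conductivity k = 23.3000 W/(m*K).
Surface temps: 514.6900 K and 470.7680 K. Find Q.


dT = 43.9220 K
Q = 23.3000 * 0.4560 * 43.9220 / 0.4720 = 988.6917 W

988.6917 W


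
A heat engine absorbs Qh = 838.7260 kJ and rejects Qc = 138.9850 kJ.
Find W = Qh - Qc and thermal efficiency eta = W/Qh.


W = 838.7260 - 138.9850 = 699.7410 kJ
eta = 699.7410 / 838.7260 = 0.8343 = 83.4290%

W = 699.7410 kJ, eta = 83.4290%


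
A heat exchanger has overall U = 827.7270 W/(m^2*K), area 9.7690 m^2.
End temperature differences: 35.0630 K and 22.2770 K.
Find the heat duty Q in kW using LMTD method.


LMTD = 28.1883 K
Q = 827.7270 * 9.7690 * 28.1883 = 227932.8100 W = 227.9328 kW

227.9328 kW


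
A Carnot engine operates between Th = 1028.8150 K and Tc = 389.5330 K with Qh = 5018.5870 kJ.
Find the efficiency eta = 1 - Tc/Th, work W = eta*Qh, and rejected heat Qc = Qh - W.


eta = 1 - 389.5330/1028.8150 = 0.6214
W = 0.6214 * 5018.5870 = 3118.4346 kJ
Qc = 5018.5870 - 3118.4346 = 1900.1524 kJ

eta = 62.1377%, W = 3118.4346 kJ, Qc = 1900.1524 kJ


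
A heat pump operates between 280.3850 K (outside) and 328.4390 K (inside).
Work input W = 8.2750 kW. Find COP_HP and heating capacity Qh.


COP = 328.4390 / 48.0540 = 6.8348
Qh = 6.8348 * 8.2750 = 56.5579 kW

COP = 6.8348, Qh = 56.5579 kW


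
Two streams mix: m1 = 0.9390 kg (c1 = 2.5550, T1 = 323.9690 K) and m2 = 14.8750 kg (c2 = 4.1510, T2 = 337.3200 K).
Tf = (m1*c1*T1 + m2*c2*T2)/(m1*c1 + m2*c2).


num = 21605.4515
den = 64.1453
Tf = 336.8206 K

336.8206 K


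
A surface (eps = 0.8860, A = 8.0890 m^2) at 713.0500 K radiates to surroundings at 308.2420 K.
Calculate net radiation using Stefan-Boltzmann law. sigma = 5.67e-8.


T^4 = 2.5851e+11
Tsurr^4 = 9.0275e+09
Q = 0.8860 * 5.67e-8 * 8.0890 * 2.4948e+11 = 101380.4922 W

101380.4922 W


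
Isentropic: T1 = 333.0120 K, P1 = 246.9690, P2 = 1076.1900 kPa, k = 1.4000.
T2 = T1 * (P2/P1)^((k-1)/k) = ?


(k-1)/k = 0.2857
(P2/P1)^exp = 1.5228
T2 = 333.0120 * 1.5228 = 507.1095 K

507.1095 K


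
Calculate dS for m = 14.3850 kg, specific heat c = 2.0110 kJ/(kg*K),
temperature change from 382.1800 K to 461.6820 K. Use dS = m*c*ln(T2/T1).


T2/T1 = 1.2080
ln(T2/T1) = 0.1890
dS = 14.3850 * 2.0110 * 0.1890 = 5.4670 kJ/K

5.4670 kJ/K


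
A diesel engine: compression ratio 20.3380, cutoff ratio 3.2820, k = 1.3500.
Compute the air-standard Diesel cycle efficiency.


r^(k-1) = 2.8702
rc^k = 4.9749
eta = 0.5505 = 55.0456%

55.0456%


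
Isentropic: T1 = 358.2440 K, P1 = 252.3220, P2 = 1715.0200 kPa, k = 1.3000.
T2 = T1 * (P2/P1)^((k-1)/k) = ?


(k-1)/k = 0.2308
(P2/P1)^exp = 1.5562
T2 = 358.2440 * 1.5562 = 557.5084 K

557.5084 K


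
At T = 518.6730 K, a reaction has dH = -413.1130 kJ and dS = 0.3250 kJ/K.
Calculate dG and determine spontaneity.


T*dS = 518.6730 * 0.3250 = 168.5687 kJ
dG = -413.1130 - 168.5687 = -581.6817 kJ (spontaneous)

dG = -581.6817 kJ, spontaneous


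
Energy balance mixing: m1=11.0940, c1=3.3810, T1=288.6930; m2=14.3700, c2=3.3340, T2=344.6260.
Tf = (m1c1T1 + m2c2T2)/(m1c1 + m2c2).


num = 27339.4190
den = 85.4184
Tf = 320.0648 K

320.0648 K


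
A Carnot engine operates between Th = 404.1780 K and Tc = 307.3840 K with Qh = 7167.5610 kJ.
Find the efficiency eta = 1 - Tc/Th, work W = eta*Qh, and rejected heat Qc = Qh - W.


eta = 1 - 307.3840/404.1780 = 0.2395
W = 0.2395 * 7167.5610 = 1716.5133 kJ
Qc = 7167.5610 - 1716.5133 = 5451.0477 kJ

eta = 23.9484%, W = 1716.5133 kJ, Qc = 5451.0477 kJ


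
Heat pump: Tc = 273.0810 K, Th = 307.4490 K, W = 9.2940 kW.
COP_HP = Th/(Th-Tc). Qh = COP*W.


COP = 307.4490 / 34.3680 = 8.9458
Qh = 8.9458 * 9.2940 = 83.1422 kW

COP = 8.9458, Qh = 83.1422 kW


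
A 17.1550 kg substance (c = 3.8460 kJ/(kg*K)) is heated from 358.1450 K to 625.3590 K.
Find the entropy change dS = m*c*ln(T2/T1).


T2/T1 = 1.7461
ln(T2/T1) = 0.5574
dS = 17.1550 * 3.8460 * 0.5574 = 36.7754 kJ/K

36.7754 kJ/K


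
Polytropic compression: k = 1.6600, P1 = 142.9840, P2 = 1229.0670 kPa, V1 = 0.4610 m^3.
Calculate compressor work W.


(k-1)/k = 0.3976
(P2/P1)^exp = 2.3521
W = 2.5152 * 142.9840 * 0.4610 * (2.3521 - 1) = 224.1690 kJ

224.1690 kJ


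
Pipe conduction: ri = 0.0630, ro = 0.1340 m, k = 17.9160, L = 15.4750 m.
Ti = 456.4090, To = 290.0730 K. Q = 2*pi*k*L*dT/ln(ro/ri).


dT = 166.3360 K
ln(ro/ri) = 0.7547
Q = 2*pi*17.9160*15.4750*166.3360 / 0.7547 = 383937.5275 W

383937.5275 W


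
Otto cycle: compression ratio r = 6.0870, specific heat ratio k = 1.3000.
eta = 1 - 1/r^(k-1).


r^(k-1) = 1.7192
eta = 1 - 1/1.7192 = 0.4183 = 41.8327%

41.8327%


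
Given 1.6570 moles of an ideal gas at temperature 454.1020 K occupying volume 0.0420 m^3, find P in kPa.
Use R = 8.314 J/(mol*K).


P = nRT/V = 1.6570 * 8.314 * 454.1020 / 0.0420
= 6255.8445 / 0.0420 = 148948.6780 Pa = 148.9487 kPa

148.9487 kPa


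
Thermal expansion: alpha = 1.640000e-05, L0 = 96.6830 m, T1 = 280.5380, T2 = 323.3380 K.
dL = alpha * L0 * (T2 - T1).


dT = 42.8000 K
dL = 1.640000e-05 * 96.6830 * 42.8000 = 0.067864 m
L_final = 96.750864 m

dL = 0.067864 m


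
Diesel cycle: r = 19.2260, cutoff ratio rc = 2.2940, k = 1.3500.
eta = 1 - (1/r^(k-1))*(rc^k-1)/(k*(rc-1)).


r^(k-1) = 2.8142
rc^k = 3.0676
eta = 0.5794 = 57.9427%

57.9427%


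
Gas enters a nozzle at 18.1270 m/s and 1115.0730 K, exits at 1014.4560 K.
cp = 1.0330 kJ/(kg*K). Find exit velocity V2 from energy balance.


dT = 100.6170 K
2*cp*1000*dT = 207874.7220
V1^2 = 328.5881
V2 = sqrt(208203.3101) = 456.2930 m/s

456.2930 m/s


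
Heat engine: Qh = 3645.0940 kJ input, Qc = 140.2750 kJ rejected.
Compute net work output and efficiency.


W = 3645.0940 - 140.2750 = 3504.8190 kJ
eta = 3504.8190 / 3645.0940 = 0.9615 = 96.1517%

W = 3504.8190 kJ, eta = 96.1517%


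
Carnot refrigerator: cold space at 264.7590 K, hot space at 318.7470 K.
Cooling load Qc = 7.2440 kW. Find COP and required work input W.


COP = 264.7590 / 53.9880 = 4.9040
W = 7.2440 / 4.9040 = 1.4772 kW

COP = 4.9040, W = 1.4772 kW


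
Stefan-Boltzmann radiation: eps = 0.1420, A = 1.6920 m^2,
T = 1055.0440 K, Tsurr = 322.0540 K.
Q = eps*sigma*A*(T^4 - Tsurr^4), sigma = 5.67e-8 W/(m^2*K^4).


T^4 = 1.2390e+12
Tsurr^4 = 1.0758e+10
Q = 0.1420 * 5.67e-8 * 1.6920 * 1.2283e+12 = 16732.7349 W

16732.7349 W


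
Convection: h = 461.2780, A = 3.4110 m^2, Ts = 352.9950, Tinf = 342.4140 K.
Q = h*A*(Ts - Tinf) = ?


dT = 10.5810 K
Q = 461.2780 * 3.4110 * 10.5810 = 16648.3492 W

16648.3492 W


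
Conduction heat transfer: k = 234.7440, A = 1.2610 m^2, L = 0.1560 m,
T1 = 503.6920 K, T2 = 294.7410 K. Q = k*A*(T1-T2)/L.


dT = 208.9510 K
Q = 234.7440 * 1.2610 * 208.9510 / 0.1560 = 396487.4478 W

396487.4478 W


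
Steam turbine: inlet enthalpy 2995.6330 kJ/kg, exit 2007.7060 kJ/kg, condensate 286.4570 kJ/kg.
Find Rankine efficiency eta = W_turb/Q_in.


W = 987.9270 kJ/kg
Q_in = 2709.1760 kJ/kg
eta = 0.3647 = 36.4660%

eta = 36.4660%


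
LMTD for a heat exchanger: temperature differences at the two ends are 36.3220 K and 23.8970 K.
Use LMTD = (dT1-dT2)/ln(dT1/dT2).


dT1/dT2 = 1.5199
ln(dT1/dT2) = 0.4187
LMTD = 12.4250 / 0.4187 = 29.6773 K

29.6773 K


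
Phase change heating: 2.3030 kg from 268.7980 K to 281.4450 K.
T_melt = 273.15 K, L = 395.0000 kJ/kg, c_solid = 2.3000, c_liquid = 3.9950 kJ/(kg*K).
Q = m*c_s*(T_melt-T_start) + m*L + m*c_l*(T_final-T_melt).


Q1 (sensible, solid) = 2.3030 * 2.3000 * 4.3520 = 23.0521 kJ
Q2 (latent) = 2.3030 * 395.0000 = 909.6850 kJ
Q3 (sensible, liquid) = 2.3030 * 3.9950 * 8.2950 = 76.3180 kJ
Q_total = 1009.0551 kJ

1009.0551 kJ


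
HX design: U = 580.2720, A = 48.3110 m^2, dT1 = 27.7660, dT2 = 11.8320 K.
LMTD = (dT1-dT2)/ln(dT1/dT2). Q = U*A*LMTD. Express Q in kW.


LMTD = 18.6799 K
Q = 580.2720 * 48.3110 * 18.6799 = 523662.0720 W = 523.6621 kW

523.6621 kW


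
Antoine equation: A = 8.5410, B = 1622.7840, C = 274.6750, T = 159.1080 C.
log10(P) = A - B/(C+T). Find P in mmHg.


C+T = 433.7830
B/(C+T) = 3.7410
log10(P) = 8.5410 - 3.7410 = 4.8000
P = 10^4.8000 = 63095.1326 mmHg

63095.1326 mmHg


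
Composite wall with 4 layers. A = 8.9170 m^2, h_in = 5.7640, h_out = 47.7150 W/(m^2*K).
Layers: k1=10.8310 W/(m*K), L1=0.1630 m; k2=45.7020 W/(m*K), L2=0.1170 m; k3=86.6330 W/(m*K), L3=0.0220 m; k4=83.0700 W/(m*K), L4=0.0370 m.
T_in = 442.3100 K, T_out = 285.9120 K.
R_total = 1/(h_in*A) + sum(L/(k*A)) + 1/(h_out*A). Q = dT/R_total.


R_conv_in = 1/(5.7640*8.9170) = 0.0195
R_1 = 0.1630/(10.8310*8.9170) = 0.0017
R_2 = 0.1170/(45.7020*8.9170) = 0.0003
R_3 = 0.0220/(86.6330*8.9170) = 2.8479e-05
R_4 = 0.0370/(83.0700*8.9170) = 4.9950e-05
R_conv_out = 1/(47.7150*8.9170) = 0.0024
R_total = 0.0239 K/W
Q = 156.3980 / 0.0239 = 6554.8940 W

R_total = 0.0239 K/W, Q = 6554.8940 W


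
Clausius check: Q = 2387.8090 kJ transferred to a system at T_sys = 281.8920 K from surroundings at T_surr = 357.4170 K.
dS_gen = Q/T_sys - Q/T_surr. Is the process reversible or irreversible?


dS_sys = 2387.8090/281.8920 = 8.4707 kJ/K
dS_surr = -2387.8090/357.4170 = -6.6807 kJ/K
dS_gen = 8.4707 - 6.6807 = 1.7899 kJ/K (irreversible)

dS_gen = 1.7899 kJ/K, irreversible


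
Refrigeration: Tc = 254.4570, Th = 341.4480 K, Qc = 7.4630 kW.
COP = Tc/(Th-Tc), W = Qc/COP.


COP = 254.4570 / 86.9910 = 2.9251
W = 7.4630 / 2.9251 = 2.5514 kW

COP = 2.9251, W = 2.5514 kW


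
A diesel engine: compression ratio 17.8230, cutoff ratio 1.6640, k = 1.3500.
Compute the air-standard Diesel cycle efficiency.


r^(k-1) = 2.7406
rc^k = 1.9886
eta = 0.5976 = 59.7566%

59.7566%


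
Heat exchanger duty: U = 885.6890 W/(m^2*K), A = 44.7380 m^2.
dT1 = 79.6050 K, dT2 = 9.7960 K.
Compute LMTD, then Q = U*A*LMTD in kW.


LMTD = 33.3201 K
Q = 885.6890 * 44.7380 * 33.3201 = 1320273.4890 W = 1320.2735 kW

1320.2735 kW


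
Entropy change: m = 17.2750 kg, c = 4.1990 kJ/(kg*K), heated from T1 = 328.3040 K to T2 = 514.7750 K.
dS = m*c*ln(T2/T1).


T2/T1 = 1.5680
ln(T2/T1) = 0.4498
dS = 17.2750 * 4.1990 * 0.4498 = 32.6267 kJ/K

32.6267 kJ/K


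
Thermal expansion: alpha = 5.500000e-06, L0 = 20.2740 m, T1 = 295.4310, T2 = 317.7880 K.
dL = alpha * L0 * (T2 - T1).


dT = 22.3570 K
dL = 5.500000e-06 * 20.2740 * 22.3570 = 0.002493 m
L_final = 20.276493 m

dL = 0.002493 m


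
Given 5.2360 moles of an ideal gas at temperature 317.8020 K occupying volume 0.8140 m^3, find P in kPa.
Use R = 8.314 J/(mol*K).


P = nRT/V = 5.2360 * 8.314 * 317.8020 / 0.8140
= 13834.5897 / 0.8140 = 16995.8105 Pa = 16.9958 kPa

16.9958 kPa


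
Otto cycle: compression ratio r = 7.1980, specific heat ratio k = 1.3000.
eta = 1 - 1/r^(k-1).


r^(k-1) = 1.8079
eta = 1 - 1/1.8079 = 0.4469 = 44.6858%

44.6858%


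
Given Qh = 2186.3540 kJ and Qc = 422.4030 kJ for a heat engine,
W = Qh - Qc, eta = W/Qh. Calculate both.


W = 2186.3540 - 422.4030 = 1763.9510 kJ
eta = 1763.9510 / 2186.3540 = 0.8068 = 80.6800%

W = 1763.9510 kJ, eta = 80.6800%


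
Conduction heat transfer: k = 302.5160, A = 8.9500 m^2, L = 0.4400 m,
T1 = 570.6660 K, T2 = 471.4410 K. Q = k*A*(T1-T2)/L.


dT = 99.2250 K
Q = 302.5160 * 8.9500 * 99.2250 / 0.4400 = 610576.1214 W

610576.1214 W


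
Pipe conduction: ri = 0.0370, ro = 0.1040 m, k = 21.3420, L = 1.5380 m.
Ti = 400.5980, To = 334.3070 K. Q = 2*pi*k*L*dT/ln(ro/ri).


dT = 66.2910 K
ln(ro/ri) = 1.0335
Q = 2*pi*21.3420*1.5380*66.2910 / 1.0335 = 13228.9922 W

13228.9922 W


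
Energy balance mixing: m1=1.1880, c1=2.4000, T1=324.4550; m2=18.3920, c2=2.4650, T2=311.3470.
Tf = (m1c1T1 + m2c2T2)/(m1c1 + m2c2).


num = 15040.4009
den = 48.1875
Tf = 312.1226 K

312.1226 K


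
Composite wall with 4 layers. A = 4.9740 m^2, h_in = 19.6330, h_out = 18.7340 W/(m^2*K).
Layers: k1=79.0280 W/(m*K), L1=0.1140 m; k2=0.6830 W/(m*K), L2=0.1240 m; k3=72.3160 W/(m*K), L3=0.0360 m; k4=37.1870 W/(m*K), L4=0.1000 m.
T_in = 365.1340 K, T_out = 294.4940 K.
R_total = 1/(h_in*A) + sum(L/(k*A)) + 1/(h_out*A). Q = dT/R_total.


R_conv_in = 1/(19.6330*4.9740) = 0.0102
R_1 = 0.1140/(79.0280*4.9740) = 0.0003
R_2 = 0.1240/(0.6830*4.9740) = 0.0365
R_3 = 0.0360/(72.3160*4.9740) = 0.0001
R_4 = 0.1000/(37.1870*4.9740) = 0.0005
R_conv_out = 1/(18.7340*4.9740) = 0.0107
R_total = 0.0584 K/W
Q = 70.6400 / 0.0584 = 1209.5334 W

R_total = 0.0584 K/W, Q = 1209.5334 W


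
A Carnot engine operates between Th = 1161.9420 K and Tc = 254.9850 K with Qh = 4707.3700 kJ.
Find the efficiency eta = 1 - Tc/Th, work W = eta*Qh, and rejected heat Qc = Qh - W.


eta = 1 - 254.9850/1161.9420 = 0.7806
W = 0.7806 * 4707.3700 = 3674.3505 kJ
Qc = 4707.3700 - 3674.3505 = 1033.0195 kJ

eta = 78.0553%, W = 3674.3505 kJ, Qc = 1033.0195 kJ


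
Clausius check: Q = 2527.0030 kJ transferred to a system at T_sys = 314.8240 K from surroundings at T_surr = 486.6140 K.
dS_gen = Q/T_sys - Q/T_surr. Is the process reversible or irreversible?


dS_sys = 2527.0030/314.8240 = 8.0267 kJ/K
dS_surr = -2527.0030/486.6140 = -5.1930 kJ/K
dS_gen = 8.0267 - 5.1930 = 2.8337 kJ/K (irreversible)

dS_gen = 2.8337 kJ/K, irreversible


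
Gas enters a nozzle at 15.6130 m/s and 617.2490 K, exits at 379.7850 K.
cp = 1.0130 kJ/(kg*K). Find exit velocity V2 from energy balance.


dT = 237.4640 K
2*cp*1000*dT = 481102.0640
V1^2 = 243.7658
V2 = sqrt(481345.8298) = 693.7909 m/s

693.7909 m/s


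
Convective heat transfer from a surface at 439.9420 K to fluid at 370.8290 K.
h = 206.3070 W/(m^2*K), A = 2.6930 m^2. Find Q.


dT = 69.1130 K
Q = 206.3070 * 2.6930 * 69.1130 = 38398.1289 W

38398.1289 W


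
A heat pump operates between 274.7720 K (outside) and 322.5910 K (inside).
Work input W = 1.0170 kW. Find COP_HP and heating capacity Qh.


COP = 322.5910 / 47.8190 = 6.7461
Qh = 6.7461 * 1.0170 = 6.8608 kW

COP = 6.7461, Qh = 6.8608 kW


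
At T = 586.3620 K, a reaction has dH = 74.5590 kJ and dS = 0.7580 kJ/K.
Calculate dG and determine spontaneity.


T*dS = 586.3620 * 0.7580 = 444.4624 kJ
dG = 74.5590 - 444.4624 = -369.9034 kJ (spontaneous)

dG = -369.9034 kJ, spontaneous


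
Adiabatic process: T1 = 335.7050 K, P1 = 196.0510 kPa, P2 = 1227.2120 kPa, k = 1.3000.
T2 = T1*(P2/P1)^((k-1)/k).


(k-1)/k = 0.2308
(P2/P1)^exp = 1.5269
T2 = 335.7050 * 1.5269 = 512.5983 K

512.5983 K


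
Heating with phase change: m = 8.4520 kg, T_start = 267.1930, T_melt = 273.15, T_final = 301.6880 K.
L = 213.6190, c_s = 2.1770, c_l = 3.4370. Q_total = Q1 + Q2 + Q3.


Q1 (sensible, solid) = 8.4520 * 2.1770 * 5.9570 = 109.6088 kJ
Q2 (latent) = 8.4520 * 213.6190 = 1805.5078 kJ
Q3 (sensible, liquid) = 8.4520 * 3.4370 * 28.5380 = 829.0153 kJ
Q_total = 2744.1319 kJ

2744.1319 kJ


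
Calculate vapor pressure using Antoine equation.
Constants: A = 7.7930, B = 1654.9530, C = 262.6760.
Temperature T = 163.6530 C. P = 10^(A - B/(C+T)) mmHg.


C+T = 426.3290
B/(C+T) = 3.8819
log10(P) = 7.7930 - 3.8819 = 3.9111
P = 10^3.9111 = 8149.5152 mmHg

8149.5152 mmHg


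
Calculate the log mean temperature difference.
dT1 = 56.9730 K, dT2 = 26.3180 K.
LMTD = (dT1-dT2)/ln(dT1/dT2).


dT1/dT2 = 2.1648
ln(dT1/dT2) = 0.7723
LMTD = 30.6550 / 0.7723 = 39.6919 K

39.6919 K


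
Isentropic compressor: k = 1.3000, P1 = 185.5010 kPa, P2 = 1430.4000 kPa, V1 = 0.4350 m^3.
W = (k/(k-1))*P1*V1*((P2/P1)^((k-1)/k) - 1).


(k-1)/k = 0.2308
(P2/P1)^exp = 1.6022
W = 4.3333 * 185.5010 * 0.4350 * (1.6022 - 1) = 210.5725 kJ

210.5725 kJ


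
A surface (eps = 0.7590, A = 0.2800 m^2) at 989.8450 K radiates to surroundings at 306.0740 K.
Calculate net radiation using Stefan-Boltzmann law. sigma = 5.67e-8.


T^4 = 9.5999e+11
Tsurr^4 = 8.7762e+09
Q = 0.7590 * 5.67e-8 * 0.2800 * 9.5122e+11 = 11462.0712 W

11462.0712 W


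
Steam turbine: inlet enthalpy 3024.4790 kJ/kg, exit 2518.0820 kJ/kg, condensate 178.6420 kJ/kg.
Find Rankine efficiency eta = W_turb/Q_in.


W = 506.3970 kJ/kg
Q_in = 2845.8370 kJ/kg
eta = 0.1779 = 17.7943%

eta = 17.7943%


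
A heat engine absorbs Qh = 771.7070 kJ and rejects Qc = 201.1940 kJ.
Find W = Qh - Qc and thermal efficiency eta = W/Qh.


W = 771.7070 - 201.1940 = 570.5130 kJ
eta = 570.5130 / 771.7070 = 0.7393 = 73.9287%

W = 570.5130 kJ, eta = 73.9287%


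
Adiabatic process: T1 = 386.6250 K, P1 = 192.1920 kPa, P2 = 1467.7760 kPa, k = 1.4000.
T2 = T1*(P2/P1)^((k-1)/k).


(k-1)/k = 0.2857
(P2/P1)^exp = 1.7876
T2 = 386.6250 * 1.7876 = 691.1210 K

691.1210 K


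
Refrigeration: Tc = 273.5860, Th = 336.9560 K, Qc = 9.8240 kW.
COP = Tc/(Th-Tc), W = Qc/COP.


COP = 273.5860 / 63.3700 = 4.3173
W = 9.8240 / 4.3173 = 2.2755 kW

COP = 4.3173, W = 2.2755 kW


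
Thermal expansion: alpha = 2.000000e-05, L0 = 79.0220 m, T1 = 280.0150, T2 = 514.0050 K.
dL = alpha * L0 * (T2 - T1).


dT = 233.9900 K
dL = 2.000000e-05 * 79.0220 * 233.9900 = 0.369807 m
L_final = 79.391807 m

dL = 0.369807 m


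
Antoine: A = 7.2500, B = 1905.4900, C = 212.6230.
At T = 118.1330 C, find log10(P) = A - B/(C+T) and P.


C+T = 330.7560
B/(C+T) = 5.7610
log10(P) = 7.2500 - 5.7610 = 1.4890
P = 10^1.4890 = 30.8309 mmHg

30.8309 mmHg


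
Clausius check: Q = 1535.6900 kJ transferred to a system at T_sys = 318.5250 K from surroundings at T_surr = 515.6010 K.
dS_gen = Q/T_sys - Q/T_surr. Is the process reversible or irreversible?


dS_sys = 1535.6900/318.5250 = 4.8213 kJ/K
dS_surr = -1535.6900/515.6010 = -2.9784 kJ/K
dS_gen = 4.8213 - 2.9784 = 1.8428 kJ/K (irreversible)

dS_gen = 1.8428 kJ/K, irreversible


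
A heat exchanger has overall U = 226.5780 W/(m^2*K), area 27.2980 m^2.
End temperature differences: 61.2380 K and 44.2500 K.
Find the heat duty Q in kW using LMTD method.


LMTD = 52.2848 K
Q = 226.5780 * 27.2980 * 52.2848 = 323388.3324 W = 323.3883 kW

323.3883 kW


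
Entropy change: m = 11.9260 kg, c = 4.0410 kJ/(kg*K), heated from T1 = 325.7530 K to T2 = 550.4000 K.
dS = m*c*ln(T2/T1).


T2/T1 = 1.6896
ln(T2/T1) = 0.5245
dS = 11.9260 * 4.0410 * 0.5245 = 25.2775 kJ/K

25.2775 kJ/K


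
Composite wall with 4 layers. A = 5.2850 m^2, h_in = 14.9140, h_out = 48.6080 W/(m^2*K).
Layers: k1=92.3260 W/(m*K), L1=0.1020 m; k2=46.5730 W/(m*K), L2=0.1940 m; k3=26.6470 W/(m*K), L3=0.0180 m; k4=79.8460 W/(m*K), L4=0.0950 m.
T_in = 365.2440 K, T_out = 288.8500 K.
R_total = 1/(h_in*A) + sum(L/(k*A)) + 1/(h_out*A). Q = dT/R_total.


R_conv_in = 1/(14.9140*5.2850) = 0.0127
R_1 = 0.1020/(92.3260*5.2850) = 0.0002
R_2 = 0.1940/(46.5730*5.2850) = 0.0008
R_3 = 0.0180/(26.6470*5.2850) = 0.0001
R_4 = 0.0950/(79.8460*5.2850) = 0.0002
R_conv_out = 1/(48.6080*5.2850) = 0.0039
R_total = 0.0179 K/W
Q = 76.3940 / 0.0179 = 4260.7091 W

R_total = 0.0179 K/W, Q = 4260.7091 W


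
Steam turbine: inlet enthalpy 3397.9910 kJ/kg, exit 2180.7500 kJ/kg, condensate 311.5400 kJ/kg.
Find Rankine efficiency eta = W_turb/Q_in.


W = 1217.2410 kJ/kg
Q_in = 3086.4510 kJ/kg
eta = 0.3944 = 39.4382%

eta = 39.4382%


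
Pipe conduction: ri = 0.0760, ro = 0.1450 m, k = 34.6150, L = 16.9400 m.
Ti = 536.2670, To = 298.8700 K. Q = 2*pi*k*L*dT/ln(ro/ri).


dT = 237.3970 K
ln(ro/ri) = 0.6460
Q = 2*pi*34.6150*16.9400*237.3970 / 0.6460 = 1353941.9623 W

1353941.9623 W


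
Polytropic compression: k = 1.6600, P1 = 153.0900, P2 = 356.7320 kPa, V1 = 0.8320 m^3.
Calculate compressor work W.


(k-1)/k = 0.3976
(P2/P1)^exp = 1.3998
W = 2.5152 * 153.0900 * 0.8320 * (1.3998 - 1) = 128.0858 kJ

128.0858 kJ


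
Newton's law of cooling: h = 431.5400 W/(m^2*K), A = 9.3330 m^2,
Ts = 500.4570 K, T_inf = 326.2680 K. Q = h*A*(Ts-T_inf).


dT = 174.1890 K
Q = 431.5400 * 9.3330 * 174.1890 = 701557.1401 W

701557.1401 W


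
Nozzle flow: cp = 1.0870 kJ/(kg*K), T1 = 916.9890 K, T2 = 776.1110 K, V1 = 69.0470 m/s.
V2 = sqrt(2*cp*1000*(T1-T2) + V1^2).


dT = 140.8780 K
2*cp*1000*dT = 306268.7720
V1^2 = 4767.4882
V2 = sqrt(311036.2602) = 557.7062 m/s

557.7062 m/s


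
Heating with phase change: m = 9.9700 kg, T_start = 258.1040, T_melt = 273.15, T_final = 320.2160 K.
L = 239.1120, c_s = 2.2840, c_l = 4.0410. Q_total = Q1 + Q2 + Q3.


Q1 (sensible, solid) = 9.9700 * 2.2840 * 15.0460 = 342.6197 kJ
Q2 (latent) = 9.9700 * 239.1120 = 2383.9466 kJ
Q3 (sensible, liquid) = 9.9700 * 4.0410 * 47.0660 = 1896.2312 kJ
Q_total = 4622.7976 kJ

4622.7976 kJ


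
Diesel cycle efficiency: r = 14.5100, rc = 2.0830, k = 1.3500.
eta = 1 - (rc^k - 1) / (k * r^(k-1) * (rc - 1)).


r^(k-1) = 2.5503
rc^k = 2.6930
eta = 0.5460 = 54.5952%

54.5952%


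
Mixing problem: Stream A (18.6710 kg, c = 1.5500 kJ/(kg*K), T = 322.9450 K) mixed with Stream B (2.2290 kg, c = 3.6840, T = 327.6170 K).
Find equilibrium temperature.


num = 12036.3160
den = 37.1517
Tf = 323.9777 K

323.9777 K


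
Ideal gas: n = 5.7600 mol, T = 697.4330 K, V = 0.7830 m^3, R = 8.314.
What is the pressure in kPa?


P = nRT/V = 5.7600 * 8.314 * 697.4330 / 0.7830
= 33399.1179 / 0.7830 = 42655.3229 Pa = 42.6553 kPa

42.6553 kPa


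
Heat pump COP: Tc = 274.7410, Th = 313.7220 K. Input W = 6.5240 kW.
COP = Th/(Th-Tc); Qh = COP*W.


COP = 313.7220 / 38.9810 = 8.0481
Qh = 8.0481 * 6.5240 = 52.5056 kW

COP = 8.0481, Qh = 52.5056 kW


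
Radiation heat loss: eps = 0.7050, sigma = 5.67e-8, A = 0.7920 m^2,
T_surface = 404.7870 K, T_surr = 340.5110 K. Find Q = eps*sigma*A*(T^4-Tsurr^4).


T^4 = 2.6848e+10
Tsurr^4 = 1.3444e+10
Q = 0.7050 * 5.67e-8 * 0.7920 * 1.3404e+10 = 424.3501 W

424.3501 W


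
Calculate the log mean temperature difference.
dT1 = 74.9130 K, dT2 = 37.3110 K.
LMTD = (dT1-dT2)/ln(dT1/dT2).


dT1/dT2 = 2.0078
ln(dT1/dT2) = 0.6970
LMTD = 37.6020 / 0.6970 = 53.9453 K

53.9453 K


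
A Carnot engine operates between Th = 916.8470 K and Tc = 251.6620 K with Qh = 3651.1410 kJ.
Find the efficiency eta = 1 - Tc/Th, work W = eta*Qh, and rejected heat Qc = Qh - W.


eta = 1 - 251.6620/916.8470 = 0.7255
W = 0.7255 * 3651.1410 = 2648.9526 kJ
Qc = 3651.1410 - 2648.9526 = 1002.1884 kJ

eta = 72.5514%, W = 2648.9526 kJ, Qc = 1002.1884 kJ


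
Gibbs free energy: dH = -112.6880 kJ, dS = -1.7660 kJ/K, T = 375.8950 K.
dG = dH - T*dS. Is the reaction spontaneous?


T*dS = 375.8950 * -1.7660 = -663.8306 kJ
dG = -112.6880 + 663.8306 = 551.1426 kJ (non-spontaneous)

dG = 551.1426 kJ, non-spontaneous


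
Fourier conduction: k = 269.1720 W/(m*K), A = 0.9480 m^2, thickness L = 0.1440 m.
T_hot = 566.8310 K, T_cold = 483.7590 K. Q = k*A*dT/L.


dT = 83.0720 K
Q = 269.1720 * 0.9480 * 83.0720 / 0.1440 = 147207.6545 W

147207.6545 W


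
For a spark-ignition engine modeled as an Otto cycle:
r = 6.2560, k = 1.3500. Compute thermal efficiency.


r^(k-1) = 1.8998
eta = 1 - 1/1.8998 = 0.4736 = 47.3624%

47.3624%


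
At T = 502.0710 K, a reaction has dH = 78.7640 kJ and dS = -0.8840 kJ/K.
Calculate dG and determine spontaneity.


T*dS = 502.0710 * -0.8840 = -443.8308 kJ
dG = 78.7640 + 443.8308 = 522.5948 kJ (non-spontaneous)

dG = 522.5948 kJ, non-spontaneous


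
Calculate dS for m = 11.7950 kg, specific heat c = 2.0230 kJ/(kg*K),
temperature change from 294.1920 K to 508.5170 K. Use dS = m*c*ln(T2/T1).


T2/T1 = 1.7285
ln(T2/T1) = 0.5473
dS = 11.7950 * 2.0230 * 0.5473 = 13.0585 kJ/K

13.0585 kJ/K
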